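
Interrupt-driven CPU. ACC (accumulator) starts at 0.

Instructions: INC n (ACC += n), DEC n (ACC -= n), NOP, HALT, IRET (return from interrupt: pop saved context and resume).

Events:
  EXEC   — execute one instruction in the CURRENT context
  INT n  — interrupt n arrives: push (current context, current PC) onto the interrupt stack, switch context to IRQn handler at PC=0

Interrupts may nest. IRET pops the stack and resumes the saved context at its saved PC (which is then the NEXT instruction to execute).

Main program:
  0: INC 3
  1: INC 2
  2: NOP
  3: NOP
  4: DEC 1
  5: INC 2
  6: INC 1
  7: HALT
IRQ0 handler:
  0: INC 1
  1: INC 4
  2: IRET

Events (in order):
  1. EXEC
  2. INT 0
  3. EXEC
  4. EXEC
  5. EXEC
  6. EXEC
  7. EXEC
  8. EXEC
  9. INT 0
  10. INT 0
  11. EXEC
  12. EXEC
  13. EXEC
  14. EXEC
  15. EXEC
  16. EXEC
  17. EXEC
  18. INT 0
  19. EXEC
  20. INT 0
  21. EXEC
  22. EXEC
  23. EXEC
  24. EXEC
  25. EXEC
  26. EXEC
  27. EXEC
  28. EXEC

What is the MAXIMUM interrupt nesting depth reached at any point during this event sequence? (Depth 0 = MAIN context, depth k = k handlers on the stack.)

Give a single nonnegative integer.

Event 1 (EXEC): [MAIN] PC=0: INC 3 -> ACC=3 [depth=0]
Event 2 (INT 0): INT 0 arrives: push (MAIN, PC=1), enter IRQ0 at PC=0 (depth now 1) [depth=1]
Event 3 (EXEC): [IRQ0] PC=0: INC 1 -> ACC=4 [depth=1]
Event 4 (EXEC): [IRQ0] PC=1: INC 4 -> ACC=8 [depth=1]
Event 5 (EXEC): [IRQ0] PC=2: IRET -> resume MAIN at PC=1 (depth now 0) [depth=0]
Event 6 (EXEC): [MAIN] PC=1: INC 2 -> ACC=10 [depth=0]
Event 7 (EXEC): [MAIN] PC=2: NOP [depth=0]
Event 8 (EXEC): [MAIN] PC=3: NOP [depth=0]
Event 9 (INT 0): INT 0 arrives: push (MAIN, PC=4), enter IRQ0 at PC=0 (depth now 1) [depth=1]
Event 10 (INT 0): INT 0 arrives: push (IRQ0, PC=0), enter IRQ0 at PC=0 (depth now 2) [depth=2]
Event 11 (EXEC): [IRQ0] PC=0: INC 1 -> ACC=11 [depth=2]
Event 12 (EXEC): [IRQ0] PC=1: INC 4 -> ACC=15 [depth=2]
Event 13 (EXEC): [IRQ0] PC=2: IRET -> resume IRQ0 at PC=0 (depth now 1) [depth=1]
Event 14 (EXEC): [IRQ0] PC=0: INC 1 -> ACC=16 [depth=1]
Event 15 (EXEC): [IRQ0] PC=1: INC 4 -> ACC=20 [depth=1]
Event 16 (EXEC): [IRQ0] PC=2: IRET -> resume MAIN at PC=4 (depth now 0) [depth=0]
Event 17 (EXEC): [MAIN] PC=4: DEC 1 -> ACC=19 [depth=0]
Event 18 (INT 0): INT 0 arrives: push (MAIN, PC=5), enter IRQ0 at PC=0 (depth now 1) [depth=1]
Event 19 (EXEC): [IRQ0] PC=0: INC 1 -> ACC=20 [depth=1]
Event 20 (INT 0): INT 0 arrives: push (IRQ0, PC=1), enter IRQ0 at PC=0 (depth now 2) [depth=2]
Event 21 (EXEC): [IRQ0] PC=0: INC 1 -> ACC=21 [depth=2]
Event 22 (EXEC): [IRQ0] PC=1: INC 4 -> ACC=25 [depth=2]
Event 23 (EXEC): [IRQ0] PC=2: IRET -> resume IRQ0 at PC=1 (depth now 1) [depth=1]
Event 24 (EXEC): [IRQ0] PC=1: INC 4 -> ACC=29 [depth=1]
Event 25 (EXEC): [IRQ0] PC=2: IRET -> resume MAIN at PC=5 (depth now 0) [depth=0]
Event 26 (EXEC): [MAIN] PC=5: INC 2 -> ACC=31 [depth=0]
Event 27 (EXEC): [MAIN] PC=6: INC 1 -> ACC=32 [depth=0]
Event 28 (EXEC): [MAIN] PC=7: HALT [depth=0]
Max depth observed: 2

Answer: 2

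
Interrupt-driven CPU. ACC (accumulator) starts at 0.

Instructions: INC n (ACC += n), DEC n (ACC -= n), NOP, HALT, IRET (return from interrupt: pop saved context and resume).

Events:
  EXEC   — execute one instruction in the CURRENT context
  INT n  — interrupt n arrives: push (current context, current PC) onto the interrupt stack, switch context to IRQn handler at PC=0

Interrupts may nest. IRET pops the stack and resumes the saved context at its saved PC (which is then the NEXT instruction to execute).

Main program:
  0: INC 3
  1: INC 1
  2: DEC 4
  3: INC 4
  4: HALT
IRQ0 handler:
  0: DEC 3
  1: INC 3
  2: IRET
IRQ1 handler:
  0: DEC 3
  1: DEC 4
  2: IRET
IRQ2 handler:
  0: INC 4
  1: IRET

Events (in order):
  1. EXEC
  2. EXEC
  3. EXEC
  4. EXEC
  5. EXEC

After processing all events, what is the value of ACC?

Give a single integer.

Event 1 (EXEC): [MAIN] PC=0: INC 3 -> ACC=3
Event 2 (EXEC): [MAIN] PC=1: INC 1 -> ACC=4
Event 3 (EXEC): [MAIN] PC=2: DEC 4 -> ACC=0
Event 4 (EXEC): [MAIN] PC=3: INC 4 -> ACC=4
Event 5 (EXEC): [MAIN] PC=4: HALT

Answer: 4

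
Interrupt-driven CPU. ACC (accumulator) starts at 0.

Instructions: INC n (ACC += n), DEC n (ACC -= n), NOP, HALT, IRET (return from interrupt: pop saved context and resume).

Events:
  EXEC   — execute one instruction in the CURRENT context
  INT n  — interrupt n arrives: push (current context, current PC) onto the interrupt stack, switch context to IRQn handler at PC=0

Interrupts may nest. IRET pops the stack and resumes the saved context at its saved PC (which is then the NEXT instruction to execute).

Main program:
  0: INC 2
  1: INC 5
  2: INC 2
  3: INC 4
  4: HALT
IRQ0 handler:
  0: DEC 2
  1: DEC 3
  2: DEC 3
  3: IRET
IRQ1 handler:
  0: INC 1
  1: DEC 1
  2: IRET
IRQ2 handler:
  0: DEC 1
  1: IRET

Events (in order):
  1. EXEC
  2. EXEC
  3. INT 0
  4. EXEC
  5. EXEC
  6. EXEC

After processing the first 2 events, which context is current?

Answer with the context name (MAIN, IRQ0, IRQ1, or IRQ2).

Answer: MAIN

Derivation:
Event 1 (EXEC): [MAIN] PC=0: INC 2 -> ACC=2
Event 2 (EXEC): [MAIN] PC=1: INC 5 -> ACC=7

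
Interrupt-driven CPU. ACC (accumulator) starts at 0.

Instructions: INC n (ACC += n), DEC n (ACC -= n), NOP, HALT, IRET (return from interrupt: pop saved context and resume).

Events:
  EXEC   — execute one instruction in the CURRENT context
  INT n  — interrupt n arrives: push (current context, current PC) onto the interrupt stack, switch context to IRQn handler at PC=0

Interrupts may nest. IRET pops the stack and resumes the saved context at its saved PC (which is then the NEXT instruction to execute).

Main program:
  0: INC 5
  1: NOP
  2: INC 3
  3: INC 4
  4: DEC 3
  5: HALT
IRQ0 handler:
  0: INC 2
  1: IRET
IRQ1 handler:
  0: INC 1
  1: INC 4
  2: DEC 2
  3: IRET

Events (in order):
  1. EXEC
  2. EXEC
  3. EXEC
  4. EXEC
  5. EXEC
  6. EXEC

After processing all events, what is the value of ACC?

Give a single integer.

Answer: 9

Derivation:
Event 1 (EXEC): [MAIN] PC=0: INC 5 -> ACC=5
Event 2 (EXEC): [MAIN] PC=1: NOP
Event 3 (EXEC): [MAIN] PC=2: INC 3 -> ACC=8
Event 4 (EXEC): [MAIN] PC=3: INC 4 -> ACC=12
Event 5 (EXEC): [MAIN] PC=4: DEC 3 -> ACC=9
Event 6 (EXEC): [MAIN] PC=5: HALT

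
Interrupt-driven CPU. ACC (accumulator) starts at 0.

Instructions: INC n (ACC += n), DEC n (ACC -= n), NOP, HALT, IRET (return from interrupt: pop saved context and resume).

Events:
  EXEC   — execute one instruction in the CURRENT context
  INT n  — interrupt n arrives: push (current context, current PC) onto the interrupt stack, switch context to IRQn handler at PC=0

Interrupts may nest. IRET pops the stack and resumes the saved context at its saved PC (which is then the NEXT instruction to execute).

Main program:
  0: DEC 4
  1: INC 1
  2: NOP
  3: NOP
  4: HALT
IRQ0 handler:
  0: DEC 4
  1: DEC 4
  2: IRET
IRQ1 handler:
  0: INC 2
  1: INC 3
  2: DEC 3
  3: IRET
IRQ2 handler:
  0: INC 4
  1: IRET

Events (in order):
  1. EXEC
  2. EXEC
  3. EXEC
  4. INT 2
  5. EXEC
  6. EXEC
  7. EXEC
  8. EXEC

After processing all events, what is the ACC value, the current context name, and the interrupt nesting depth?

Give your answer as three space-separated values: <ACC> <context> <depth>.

Event 1 (EXEC): [MAIN] PC=0: DEC 4 -> ACC=-4
Event 2 (EXEC): [MAIN] PC=1: INC 1 -> ACC=-3
Event 3 (EXEC): [MAIN] PC=2: NOP
Event 4 (INT 2): INT 2 arrives: push (MAIN, PC=3), enter IRQ2 at PC=0 (depth now 1)
Event 5 (EXEC): [IRQ2] PC=0: INC 4 -> ACC=1
Event 6 (EXEC): [IRQ2] PC=1: IRET -> resume MAIN at PC=3 (depth now 0)
Event 7 (EXEC): [MAIN] PC=3: NOP
Event 8 (EXEC): [MAIN] PC=4: HALT

Answer: 1 MAIN 0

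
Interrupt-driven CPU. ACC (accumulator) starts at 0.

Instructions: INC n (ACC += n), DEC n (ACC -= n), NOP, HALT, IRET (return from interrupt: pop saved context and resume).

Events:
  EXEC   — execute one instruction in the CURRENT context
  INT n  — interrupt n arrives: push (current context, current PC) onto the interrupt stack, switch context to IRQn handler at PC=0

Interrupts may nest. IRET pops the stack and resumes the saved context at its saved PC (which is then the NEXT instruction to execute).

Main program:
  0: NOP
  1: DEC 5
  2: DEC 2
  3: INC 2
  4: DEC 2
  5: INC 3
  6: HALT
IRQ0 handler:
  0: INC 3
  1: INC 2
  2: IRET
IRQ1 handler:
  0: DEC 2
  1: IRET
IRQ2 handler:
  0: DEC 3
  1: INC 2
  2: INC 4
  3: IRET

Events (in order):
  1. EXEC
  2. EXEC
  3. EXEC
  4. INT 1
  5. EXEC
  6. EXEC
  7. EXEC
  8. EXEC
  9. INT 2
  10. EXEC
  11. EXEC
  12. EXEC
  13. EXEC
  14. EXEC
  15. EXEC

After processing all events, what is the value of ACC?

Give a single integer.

Event 1 (EXEC): [MAIN] PC=0: NOP
Event 2 (EXEC): [MAIN] PC=1: DEC 5 -> ACC=-5
Event 3 (EXEC): [MAIN] PC=2: DEC 2 -> ACC=-7
Event 4 (INT 1): INT 1 arrives: push (MAIN, PC=3), enter IRQ1 at PC=0 (depth now 1)
Event 5 (EXEC): [IRQ1] PC=0: DEC 2 -> ACC=-9
Event 6 (EXEC): [IRQ1] PC=1: IRET -> resume MAIN at PC=3 (depth now 0)
Event 7 (EXEC): [MAIN] PC=3: INC 2 -> ACC=-7
Event 8 (EXEC): [MAIN] PC=4: DEC 2 -> ACC=-9
Event 9 (INT 2): INT 2 arrives: push (MAIN, PC=5), enter IRQ2 at PC=0 (depth now 1)
Event 10 (EXEC): [IRQ2] PC=0: DEC 3 -> ACC=-12
Event 11 (EXEC): [IRQ2] PC=1: INC 2 -> ACC=-10
Event 12 (EXEC): [IRQ2] PC=2: INC 4 -> ACC=-6
Event 13 (EXEC): [IRQ2] PC=3: IRET -> resume MAIN at PC=5 (depth now 0)
Event 14 (EXEC): [MAIN] PC=5: INC 3 -> ACC=-3
Event 15 (EXEC): [MAIN] PC=6: HALT

Answer: -3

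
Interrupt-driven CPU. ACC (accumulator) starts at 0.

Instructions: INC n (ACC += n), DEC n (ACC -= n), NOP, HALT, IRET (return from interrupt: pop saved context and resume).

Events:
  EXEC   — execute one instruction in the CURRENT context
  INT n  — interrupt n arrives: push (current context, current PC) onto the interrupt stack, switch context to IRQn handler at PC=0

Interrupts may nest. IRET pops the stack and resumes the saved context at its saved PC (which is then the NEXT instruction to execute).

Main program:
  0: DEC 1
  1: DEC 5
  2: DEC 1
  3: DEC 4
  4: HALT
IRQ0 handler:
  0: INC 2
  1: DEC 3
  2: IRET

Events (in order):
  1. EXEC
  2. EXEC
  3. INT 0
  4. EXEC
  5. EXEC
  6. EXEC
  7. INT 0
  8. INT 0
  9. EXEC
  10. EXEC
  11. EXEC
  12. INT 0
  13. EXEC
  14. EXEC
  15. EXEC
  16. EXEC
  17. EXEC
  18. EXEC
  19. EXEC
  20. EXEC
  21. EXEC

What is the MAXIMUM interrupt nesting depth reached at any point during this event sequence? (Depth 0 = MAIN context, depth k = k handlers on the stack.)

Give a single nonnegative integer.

Event 1 (EXEC): [MAIN] PC=0: DEC 1 -> ACC=-1 [depth=0]
Event 2 (EXEC): [MAIN] PC=1: DEC 5 -> ACC=-6 [depth=0]
Event 3 (INT 0): INT 0 arrives: push (MAIN, PC=2), enter IRQ0 at PC=0 (depth now 1) [depth=1]
Event 4 (EXEC): [IRQ0] PC=0: INC 2 -> ACC=-4 [depth=1]
Event 5 (EXEC): [IRQ0] PC=1: DEC 3 -> ACC=-7 [depth=1]
Event 6 (EXEC): [IRQ0] PC=2: IRET -> resume MAIN at PC=2 (depth now 0) [depth=0]
Event 7 (INT 0): INT 0 arrives: push (MAIN, PC=2), enter IRQ0 at PC=0 (depth now 1) [depth=1]
Event 8 (INT 0): INT 0 arrives: push (IRQ0, PC=0), enter IRQ0 at PC=0 (depth now 2) [depth=2]
Event 9 (EXEC): [IRQ0] PC=0: INC 2 -> ACC=-5 [depth=2]
Event 10 (EXEC): [IRQ0] PC=1: DEC 3 -> ACC=-8 [depth=2]
Event 11 (EXEC): [IRQ0] PC=2: IRET -> resume IRQ0 at PC=0 (depth now 1) [depth=1]
Event 12 (INT 0): INT 0 arrives: push (IRQ0, PC=0), enter IRQ0 at PC=0 (depth now 2) [depth=2]
Event 13 (EXEC): [IRQ0] PC=0: INC 2 -> ACC=-6 [depth=2]
Event 14 (EXEC): [IRQ0] PC=1: DEC 3 -> ACC=-9 [depth=2]
Event 15 (EXEC): [IRQ0] PC=2: IRET -> resume IRQ0 at PC=0 (depth now 1) [depth=1]
Event 16 (EXEC): [IRQ0] PC=0: INC 2 -> ACC=-7 [depth=1]
Event 17 (EXEC): [IRQ0] PC=1: DEC 3 -> ACC=-10 [depth=1]
Event 18 (EXEC): [IRQ0] PC=2: IRET -> resume MAIN at PC=2 (depth now 0) [depth=0]
Event 19 (EXEC): [MAIN] PC=2: DEC 1 -> ACC=-11 [depth=0]
Event 20 (EXEC): [MAIN] PC=3: DEC 4 -> ACC=-15 [depth=0]
Event 21 (EXEC): [MAIN] PC=4: HALT [depth=0]
Max depth observed: 2

Answer: 2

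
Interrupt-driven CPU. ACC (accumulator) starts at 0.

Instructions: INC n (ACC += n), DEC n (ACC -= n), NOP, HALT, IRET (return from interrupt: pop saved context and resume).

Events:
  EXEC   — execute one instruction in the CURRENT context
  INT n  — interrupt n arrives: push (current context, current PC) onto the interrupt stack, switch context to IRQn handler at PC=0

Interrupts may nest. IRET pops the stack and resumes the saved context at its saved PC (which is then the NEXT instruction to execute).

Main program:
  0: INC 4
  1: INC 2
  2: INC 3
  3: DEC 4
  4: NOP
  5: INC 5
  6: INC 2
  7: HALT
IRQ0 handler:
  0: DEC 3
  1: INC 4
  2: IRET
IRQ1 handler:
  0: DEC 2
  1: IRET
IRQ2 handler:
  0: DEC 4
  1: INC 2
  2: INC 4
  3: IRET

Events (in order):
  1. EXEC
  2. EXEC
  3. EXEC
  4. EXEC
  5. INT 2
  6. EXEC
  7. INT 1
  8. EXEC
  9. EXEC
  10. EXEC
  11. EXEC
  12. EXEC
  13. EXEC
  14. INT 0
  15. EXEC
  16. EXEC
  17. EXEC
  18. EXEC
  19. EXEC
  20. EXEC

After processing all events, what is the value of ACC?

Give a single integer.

Event 1 (EXEC): [MAIN] PC=0: INC 4 -> ACC=4
Event 2 (EXEC): [MAIN] PC=1: INC 2 -> ACC=6
Event 3 (EXEC): [MAIN] PC=2: INC 3 -> ACC=9
Event 4 (EXEC): [MAIN] PC=3: DEC 4 -> ACC=5
Event 5 (INT 2): INT 2 arrives: push (MAIN, PC=4), enter IRQ2 at PC=0 (depth now 1)
Event 6 (EXEC): [IRQ2] PC=0: DEC 4 -> ACC=1
Event 7 (INT 1): INT 1 arrives: push (IRQ2, PC=1), enter IRQ1 at PC=0 (depth now 2)
Event 8 (EXEC): [IRQ1] PC=0: DEC 2 -> ACC=-1
Event 9 (EXEC): [IRQ1] PC=1: IRET -> resume IRQ2 at PC=1 (depth now 1)
Event 10 (EXEC): [IRQ2] PC=1: INC 2 -> ACC=1
Event 11 (EXEC): [IRQ2] PC=2: INC 4 -> ACC=5
Event 12 (EXEC): [IRQ2] PC=3: IRET -> resume MAIN at PC=4 (depth now 0)
Event 13 (EXEC): [MAIN] PC=4: NOP
Event 14 (INT 0): INT 0 arrives: push (MAIN, PC=5), enter IRQ0 at PC=0 (depth now 1)
Event 15 (EXEC): [IRQ0] PC=0: DEC 3 -> ACC=2
Event 16 (EXEC): [IRQ0] PC=1: INC 4 -> ACC=6
Event 17 (EXEC): [IRQ0] PC=2: IRET -> resume MAIN at PC=5 (depth now 0)
Event 18 (EXEC): [MAIN] PC=5: INC 5 -> ACC=11
Event 19 (EXEC): [MAIN] PC=6: INC 2 -> ACC=13
Event 20 (EXEC): [MAIN] PC=7: HALT

Answer: 13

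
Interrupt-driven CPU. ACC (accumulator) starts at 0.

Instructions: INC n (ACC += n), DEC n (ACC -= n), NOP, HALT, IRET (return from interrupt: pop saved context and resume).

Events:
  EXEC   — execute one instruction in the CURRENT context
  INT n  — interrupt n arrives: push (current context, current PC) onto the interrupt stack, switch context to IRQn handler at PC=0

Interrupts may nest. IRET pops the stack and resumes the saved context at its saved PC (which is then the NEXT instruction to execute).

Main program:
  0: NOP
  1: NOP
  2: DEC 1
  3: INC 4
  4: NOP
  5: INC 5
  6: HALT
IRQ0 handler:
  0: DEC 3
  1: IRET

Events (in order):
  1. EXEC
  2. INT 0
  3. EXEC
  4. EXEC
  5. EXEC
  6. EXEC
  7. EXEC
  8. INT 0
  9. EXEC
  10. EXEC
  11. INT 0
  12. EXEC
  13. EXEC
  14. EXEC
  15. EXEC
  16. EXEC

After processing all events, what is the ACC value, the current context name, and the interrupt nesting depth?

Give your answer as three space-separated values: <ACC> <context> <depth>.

Event 1 (EXEC): [MAIN] PC=0: NOP
Event 2 (INT 0): INT 0 arrives: push (MAIN, PC=1), enter IRQ0 at PC=0 (depth now 1)
Event 3 (EXEC): [IRQ0] PC=0: DEC 3 -> ACC=-3
Event 4 (EXEC): [IRQ0] PC=1: IRET -> resume MAIN at PC=1 (depth now 0)
Event 5 (EXEC): [MAIN] PC=1: NOP
Event 6 (EXEC): [MAIN] PC=2: DEC 1 -> ACC=-4
Event 7 (EXEC): [MAIN] PC=3: INC 4 -> ACC=0
Event 8 (INT 0): INT 0 arrives: push (MAIN, PC=4), enter IRQ0 at PC=0 (depth now 1)
Event 9 (EXEC): [IRQ0] PC=0: DEC 3 -> ACC=-3
Event 10 (EXEC): [IRQ0] PC=1: IRET -> resume MAIN at PC=4 (depth now 0)
Event 11 (INT 0): INT 0 arrives: push (MAIN, PC=4), enter IRQ0 at PC=0 (depth now 1)
Event 12 (EXEC): [IRQ0] PC=0: DEC 3 -> ACC=-6
Event 13 (EXEC): [IRQ0] PC=1: IRET -> resume MAIN at PC=4 (depth now 0)
Event 14 (EXEC): [MAIN] PC=4: NOP
Event 15 (EXEC): [MAIN] PC=5: INC 5 -> ACC=-1
Event 16 (EXEC): [MAIN] PC=6: HALT

Answer: -1 MAIN 0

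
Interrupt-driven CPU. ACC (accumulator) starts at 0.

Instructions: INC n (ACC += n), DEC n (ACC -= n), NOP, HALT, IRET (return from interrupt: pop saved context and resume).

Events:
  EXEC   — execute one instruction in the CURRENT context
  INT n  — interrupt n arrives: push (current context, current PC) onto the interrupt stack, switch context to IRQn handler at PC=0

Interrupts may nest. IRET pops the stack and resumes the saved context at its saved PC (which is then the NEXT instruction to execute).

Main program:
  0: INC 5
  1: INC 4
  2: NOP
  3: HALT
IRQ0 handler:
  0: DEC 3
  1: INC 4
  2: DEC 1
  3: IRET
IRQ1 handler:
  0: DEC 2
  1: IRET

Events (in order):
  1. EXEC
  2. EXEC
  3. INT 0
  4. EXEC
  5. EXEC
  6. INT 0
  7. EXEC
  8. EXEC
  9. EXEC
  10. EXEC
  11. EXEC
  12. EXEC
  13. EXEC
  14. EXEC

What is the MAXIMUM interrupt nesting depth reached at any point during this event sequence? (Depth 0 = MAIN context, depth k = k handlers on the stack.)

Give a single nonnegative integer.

Event 1 (EXEC): [MAIN] PC=0: INC 5 -> ACC=5 [depth=0]
Event 2 (EXEC): [MAIN] PC=1: INC 4 -> ACC=9 [depth=0]
Event 3 (INT 0): INT 0 arrives: push (MAIN, PC=2), enter IRQ0 at PC=0 (depth now 1) [depth=1]
Event 4 (EXEC): [IRQ0] PC=0: DEC 3 -> ACC=6 [depth=1]
Event 5 (EXEC): [IRQ0] PC=1: INC 4 -> ACC=10 [depth=1]
Event 6 (INT 0): INT 0 arrives: push (IRQ0, PC=2), enter IRQ0 at PC=0 (depth now 2) [depth=2]
Event 7 (EXEC): [IRQ0] PC=0: DEC 3 -> ACC=7 [depth=2]
Event 8 (EXEC): [IRQ0] PC=1: INC 4 -> ACC=11 [depth=2]
Event 9 (EXEC): [IRQ0] PC=2: DEC 1 -> ACC=10 [depth=2]
Event 10 (EXEC): [IRQ0] PC=3: IRET -> resume IRQ0 at PC=2 (depth now 1) [depth=1]
Event 11 (EXEC): [IRQ0] PC=2: DEC 1 -> ACC=9 [depth=1]
Event 12 (EXEC): [IRQ0] PC=3: IRET -> resume MAIN at PC=2 (depth now 0) [depth=0]
Event 13 (EXEC): [MAIN] PC=2: NOP [depth=0]
Event 14 (EXEC): [MAIN] PC=3: HALT [depth=0]
Max depth observed: 2

Answer: 2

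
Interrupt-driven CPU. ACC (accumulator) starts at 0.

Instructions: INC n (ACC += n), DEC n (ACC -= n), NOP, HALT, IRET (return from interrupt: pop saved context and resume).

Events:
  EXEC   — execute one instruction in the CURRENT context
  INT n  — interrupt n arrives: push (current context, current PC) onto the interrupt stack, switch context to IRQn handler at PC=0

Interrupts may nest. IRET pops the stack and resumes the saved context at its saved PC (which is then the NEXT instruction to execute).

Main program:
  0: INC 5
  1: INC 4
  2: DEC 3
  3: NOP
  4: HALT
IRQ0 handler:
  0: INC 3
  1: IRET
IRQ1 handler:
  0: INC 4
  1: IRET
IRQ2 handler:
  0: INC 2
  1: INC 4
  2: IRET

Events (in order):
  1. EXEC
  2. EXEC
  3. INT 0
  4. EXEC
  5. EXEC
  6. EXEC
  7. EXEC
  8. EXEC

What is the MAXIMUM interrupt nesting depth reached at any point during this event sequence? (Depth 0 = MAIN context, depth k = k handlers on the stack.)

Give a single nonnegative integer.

Event 1 (EXEC): [MAIN] PC=0: INC 5 -> ACC=5 [depth=0]
Event 2 (EXEC): [MAIN] PC=1: INC 4 -> ACC=9 [depth=0]
Event 3 (INT 0): INT 0 arrives: push (MAIN, PC=2), enter IRQ0 at PC=0 (depth now 1) [depth=1]
Event 4 (EXEC): [IRQ0] PC=0: INC 3 -> ACC=12 [depth=1]
Event 5 (EXEC): [IRQ0] PC=1: IRET -> resume MAIN at PC=2 (depth now 0) [depth=0]
Event 6 (EXEC): [MAIN] PC=2: DEC 3 -> ACC=9 [depth=0]
Event 7 (EXEC): [MAIN] PC=3: NOP [depth=0]
Event 8 (EXEC): [MAIN] PC=4: HALT [depth=0]
Max depth observed: 1

Answer: 1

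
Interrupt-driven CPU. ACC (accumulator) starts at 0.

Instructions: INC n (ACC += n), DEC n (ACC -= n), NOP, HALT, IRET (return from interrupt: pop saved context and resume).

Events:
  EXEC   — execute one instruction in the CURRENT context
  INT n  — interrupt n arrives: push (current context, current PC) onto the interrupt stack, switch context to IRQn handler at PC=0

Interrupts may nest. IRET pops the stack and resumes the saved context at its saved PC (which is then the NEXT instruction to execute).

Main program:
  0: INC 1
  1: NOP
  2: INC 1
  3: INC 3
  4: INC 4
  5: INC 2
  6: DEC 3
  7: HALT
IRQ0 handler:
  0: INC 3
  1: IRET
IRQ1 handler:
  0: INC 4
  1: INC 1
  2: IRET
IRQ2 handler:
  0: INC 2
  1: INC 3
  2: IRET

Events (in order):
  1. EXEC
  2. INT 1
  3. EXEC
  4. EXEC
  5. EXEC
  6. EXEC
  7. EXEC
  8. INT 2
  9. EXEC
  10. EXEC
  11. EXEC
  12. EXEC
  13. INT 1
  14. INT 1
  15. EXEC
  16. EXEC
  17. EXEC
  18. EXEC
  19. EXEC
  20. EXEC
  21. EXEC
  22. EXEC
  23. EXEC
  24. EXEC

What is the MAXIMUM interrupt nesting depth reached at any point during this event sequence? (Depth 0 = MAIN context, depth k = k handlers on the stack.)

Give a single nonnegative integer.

Answer: 2

Derivation:
Event 1 (EXEC): [MAIN] PC=0: INC 1 -> ACC=1 [depth=0]
Event 2 (INT 1): INT 1 arrives: push (MAIN, PC=1), enter IRQ1 at PC=0 (depth now 1) [depth=1]
Event 3 (EXEC): [IRQ1] PC=0: INC 4 -> ACC=5 [depth=1]
Event 4 (EXEC): [IRQ1] PC=1: INC 1 -> ACC=6 [depth=1]
Event 5 (EXEC): [IRQ1] PC=2: IRET -> resume MAIN at PC=1 (depth now 0) [depth=0]
Event 6 (EXEC): [MAIN] PC=1: NOP [depth=0]
Event 7 (EXEC): [MAIN] PC=2: INC 1 -> ACC=7 [depth=0]
Event 8 (INT 2): INT 2 arrives: push (MAIN, PC=3), enter IRQ2 at PC=0 (depth now 1) [depth=1]
Event 9 (EXEC): [IRQ2] PC=0: INC 2 -> ACC=9 [depth=1]
Event 10 (EXEC): [IRQ2] PC=1: INC 3 -> ACC=12 [depth=1]
Event 11 (EXEC): [IRQ2] PC=2: IRET -> resume MAIN at PC=3 (depth now 0) [depth=0]
Event 12 (EXEC): [MAIN] PC=3: INC 3 -> ACC=15 [depth=0]
Event 13 (INT 1): INT 1 arrives: push (MAIN, PC=4), enter IRQ1 at PC=0 (depth now 1) [depth=1]
Event 14 (INT 1): INT 1 arrives: push (IRQ1, PC=0), enter IRQ1 at PC=0 (depth now 2) [depth=2]
Event 15 (EXEC): [IRQ1] PC=0: INC 4 -> ACC=19 [depth=2]
Event 16 (EXEC): [IRQ1] PC=1: INC 1 -> ACC=20 [depth=2]
Event 17 (EXEC): [IRQ1] PC=2: IRET -> resume IRQ1 at PC=0 (depth now 1) [depth=1]
Event 18 (EXEC): [IRQ1] PC=0: INC 4 -> ACC=24 [depth=1]
Event 19 (EXEC): [IRQ1] PC=1: INC 1 -> ACC=25 [depth=1]
Event 20 (EXEC): [IRQ1] PC=2: IRET -> resume MAIN at PC=4 (depth now 0) [depth=0]
Event 21 (EXEC): [MAIN] PC=4: INC 4 -> ACC=29 [depth=0]
Event 22 (EXEC): [MAIN] PC=5: INC 2 -> ACC=31 [depth=0]
Event 23 (EXEC): [MAIN] PC=6: DEC 3 -> ACC=28 [depth=0]
Event 24 (EXEC): [MAIN] PC=7: HALT [depth=0]
Max depth observed: 2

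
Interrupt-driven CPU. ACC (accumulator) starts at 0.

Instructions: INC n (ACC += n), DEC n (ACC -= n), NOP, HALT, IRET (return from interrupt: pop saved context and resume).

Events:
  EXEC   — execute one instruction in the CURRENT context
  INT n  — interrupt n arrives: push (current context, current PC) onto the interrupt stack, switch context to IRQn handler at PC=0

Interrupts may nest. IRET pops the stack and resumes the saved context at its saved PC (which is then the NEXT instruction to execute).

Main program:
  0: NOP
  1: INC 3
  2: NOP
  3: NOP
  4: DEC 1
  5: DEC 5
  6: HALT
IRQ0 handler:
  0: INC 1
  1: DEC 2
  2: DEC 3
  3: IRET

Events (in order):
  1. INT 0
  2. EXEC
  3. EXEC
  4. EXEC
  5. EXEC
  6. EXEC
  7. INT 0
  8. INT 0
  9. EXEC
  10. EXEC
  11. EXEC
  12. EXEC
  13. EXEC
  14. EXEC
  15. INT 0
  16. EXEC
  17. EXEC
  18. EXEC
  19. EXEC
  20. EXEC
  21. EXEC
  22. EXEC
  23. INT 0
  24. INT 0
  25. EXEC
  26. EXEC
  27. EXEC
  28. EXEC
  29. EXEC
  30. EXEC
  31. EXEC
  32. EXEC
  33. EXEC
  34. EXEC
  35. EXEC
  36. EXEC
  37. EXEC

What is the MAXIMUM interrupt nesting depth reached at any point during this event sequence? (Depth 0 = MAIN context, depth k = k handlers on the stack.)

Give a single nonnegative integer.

Answer: 2

Derivation:
Event 1 (INT 0): INT 0 arrives: push (MAIN, PC=0), enter IRQ0 at PC=0 (depth now 1) [depth=1]
Event 2 (EXEC): [IRQ0] PC=0: INC 1 -> ACC=1 [depth=1]
Event 3 (EXEC): [IRQ0] PC=1: DEC 2 -> ACC=-1 [depth=1]
Event 4 (EXEC): [IRQ0] PC=2: DEC 3 -> ACC=-4 [depth=1]
Event 5 (EXEC): [IRQ0] PC=3: IRET -> resume MAIN at PC=0 (depth now 0) [depth=0]
Event 6 (EXEC): [MAIN] PC=0: NOP [depth=0]
Event 7 (INT 0): INT 0 arrives: push (MAIN, PC=1), enter IRQ0 at PC=0 (depth now 1) [depth=1]
Event 8 (INT 0): INT 0 arrives: push (IRQ0, PC=0), enter IRQ0 at PC=0 (depth now 2) [depth=2]
Event 9 (EXEC): [IRQ0] PC=0: INC 1 -> ACC=-3 [depth=2]
Event 10 (EXEC): [IRQ0] PC=1: DEC 2 -> ACC=-5 [depth=2]
Event 11 (EXEC): [IRQ0] PC=2: DEC 3 -> ACC=-8 [depth=2]
Event 12 (EXEC): [IRQ0] PC=3: IRET -> resume IRQ0 at PC=0 (depth now 1) [depth=1]
Event 13 (EXEC): [IRQ0] PC=0: INC 1 -> ACC=-7 [depth=1]
Event 14 (EXEC): [IRQ0] PC=1: DEC 2 -> ACC=-9 [depth=1]
Event 15 (INT 0): INT 0 arrives: push (IRQ0, PC=2), enter IRQ0 at PC=0 (depth now 2) [depth=2]
Event 16 (EXEC): [IRQ0] PC=0: INC 1 -> ACC=-8 [depth=2]
Event 17 (EXEC): [IRQ0] PC=1: DEC 2 -> ACC=-10 [depth=2]
Event 18 (EXEC): [IRQ0] PC=2: DEC 3 -> ACC=-13 [depth=2]
Event 19 (EXEC): [IRQ0] PC=3: IRET -> resume IRQ0 at PC=2 (depth now 1) [depth=1]
Event 20 (EXEC): [IRQ0] PC=2: DEC 3 -> ACC=-16 [depth=1]
Event 21 (EXEC): [IRQ0] PC=3: IRET -> resume MAIN at PC=1 (depth now 0) [depth=0]
Event 22 (EXEC): [MAIN] PC=1: INC 3 -> ACC=-13 [depth=0]
Event 23 (INT 0): INT 0 arrives: push (MAIN, PC=2), enter IRQ0 at PC=0 (depth now 1) [depth=1]
Event 24 (INT 0): INT 0 arrives: push (IRQ0, PC=0), enter IRQ0 at PC=0 (depth now 2) [depth=2]
Event 25 (EXEC): [IRQ0] PC=0: INC 1 -> ACC=-12 [depth=2]
Event 26 (EXEC): [IRQ0] PC=1: DEC 2 -> ACC=-14 [depth=2]
Event 27 (EXEC): [IRQ0] PC=2: DEC 3 -> ACC=-17 [depth=2]
Event 28 (EXEC): [IRQ0] PC=3: IRET -> resume IRQ0 at PC=0 (depth now 1) [depth=1]
Event 29 (EXEC): [IRQ0] PC=0: INC 1 -> ACC=-16 [depth=1]
Event 30 (EXEC): [IRQ0] PC=1: DEC 2 -> ACC=-18 [depth=1]
Event 31 (EXEC): [IRQ0] PC=2: DEC 3 -> ACC=-21 [depth=1]
Event 32 (EXEC): [IRQ0] PC=3: IRET -> resume MAIN at PC=2 (depth now 0) [depth=0]
Event 33 (EXEC): [MAIN] PC=2: NOP [depth=0]
Event 34 (EXEC): [MAIN] PC=3: NOP [depth=0]
Event 35 (EXEC): [MAIN] PC=4: DEC 1 -> ACC=-22 [depth=0]
Event 36 (EXEC): [MAIN] PC=5: DEC 5 -> ACC=-27 [depth=0]
Event 37 (EXEC): [MAIN] PC=6: HALT [depth=0]
Max depth observed: 2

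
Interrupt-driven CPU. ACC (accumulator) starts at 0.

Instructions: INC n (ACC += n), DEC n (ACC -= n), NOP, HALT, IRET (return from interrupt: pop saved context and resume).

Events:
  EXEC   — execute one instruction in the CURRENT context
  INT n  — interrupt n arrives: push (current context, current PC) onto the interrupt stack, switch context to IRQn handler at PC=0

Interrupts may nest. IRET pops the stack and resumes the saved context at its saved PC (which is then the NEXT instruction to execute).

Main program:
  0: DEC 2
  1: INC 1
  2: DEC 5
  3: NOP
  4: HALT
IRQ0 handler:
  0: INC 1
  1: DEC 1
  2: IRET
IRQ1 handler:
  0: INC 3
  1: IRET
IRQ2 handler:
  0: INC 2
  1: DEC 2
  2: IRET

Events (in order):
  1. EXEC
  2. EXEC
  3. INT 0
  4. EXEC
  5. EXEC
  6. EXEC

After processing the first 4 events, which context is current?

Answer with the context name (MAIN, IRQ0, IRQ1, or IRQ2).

Event 1 (EXEC): [MAIN] PC=0: DEC 2 -> ACC=-2
Event 2 (EXEC): [MAIN] PC=1: INC 1 -> ACC=-1
Event 3 (INT 0): INT 0 arrives: push (MAIN, PC=2), enter IRQ0 at PC=0 (depth now 1)
Event 4 (EXEC): [IRQ0] PC=0: INC 1 -> ACC=0

Answer: IRQ0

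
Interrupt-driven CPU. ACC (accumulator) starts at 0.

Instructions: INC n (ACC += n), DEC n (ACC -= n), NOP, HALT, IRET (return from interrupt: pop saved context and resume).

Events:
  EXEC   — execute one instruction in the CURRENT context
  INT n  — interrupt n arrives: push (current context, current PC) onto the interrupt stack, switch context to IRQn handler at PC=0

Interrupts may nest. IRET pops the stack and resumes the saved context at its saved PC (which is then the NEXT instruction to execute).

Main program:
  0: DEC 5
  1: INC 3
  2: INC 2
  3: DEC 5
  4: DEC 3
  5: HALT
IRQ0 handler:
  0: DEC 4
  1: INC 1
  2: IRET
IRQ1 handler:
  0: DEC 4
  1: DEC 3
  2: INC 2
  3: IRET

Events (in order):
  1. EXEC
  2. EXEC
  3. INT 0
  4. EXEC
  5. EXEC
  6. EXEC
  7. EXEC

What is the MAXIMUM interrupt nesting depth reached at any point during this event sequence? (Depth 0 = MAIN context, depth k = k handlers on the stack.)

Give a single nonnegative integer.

Event 1 (EXEC): [MAIN] PC=0: DEC 5 -> ACC=-5 [depth=0]
Event 2 (EXEC): [MAIN] PC=1: INC 3 -> ACC=-2 [depth=0]
Event 3 (INT 0): INT 0 arrives: push (MAIN, PC=2), enter IRQ0 at PC=0 (depth now 1) [depth=1]
Event 4 (EXEC): [IRQ0] PC=0: DEC 4 -> ACC=-6 [depth=1]
Event 5 (EXEC): [IRQ0] PC=1: INC 1 -> ACC=-5 [depth=1]
Event 6 (EXEC): [IRQ0] PC=2: IRET -> resume MAIN at PC=2 (depth now 0) [depth=0]
Event 7 (EXEC): [MAIN] PC=2: INC 2 -> ACC=-3 [depth=0]
Max depth observed: 1

Answer: 1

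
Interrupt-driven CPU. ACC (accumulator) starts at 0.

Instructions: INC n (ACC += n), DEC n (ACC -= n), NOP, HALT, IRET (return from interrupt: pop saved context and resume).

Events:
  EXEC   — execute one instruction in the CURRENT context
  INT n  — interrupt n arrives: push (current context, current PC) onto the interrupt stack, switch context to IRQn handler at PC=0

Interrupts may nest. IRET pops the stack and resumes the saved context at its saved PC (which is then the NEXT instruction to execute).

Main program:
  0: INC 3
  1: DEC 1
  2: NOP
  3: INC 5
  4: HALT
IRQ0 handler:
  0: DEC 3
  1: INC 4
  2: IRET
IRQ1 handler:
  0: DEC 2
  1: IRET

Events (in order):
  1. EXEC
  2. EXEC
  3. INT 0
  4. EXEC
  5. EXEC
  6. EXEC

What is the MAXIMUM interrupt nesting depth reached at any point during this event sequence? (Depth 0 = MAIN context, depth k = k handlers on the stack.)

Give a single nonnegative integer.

Event 1 (EXEC): [MAIN] PC=0: INC 3 -> ACC=3 [depth=0]
Event 2 (EXEC): [MAIN] PC=1: DEC 1 -> ACC=2 [depth=0]
Event 3 (INT 0): INT 0 arrives: push (MAIN, PC=2), enter IRQ0 at PC=0 (depth now 1) [depth=1]
Event 4 (EXEC): [IRQ0] PC=0: DEC 3 -> ACC=-1 [depth=1]
Event 5 (EXEC): [IRQ0] PC=1: INC 4 -> ACC=3 [depth=1]
Event 6 (EXEC): [IRQ0] PC=2: IRET -> resume MAIN at PC=2 (depth now 0) [depth=0]
Max depth observed: 1

Answer: 1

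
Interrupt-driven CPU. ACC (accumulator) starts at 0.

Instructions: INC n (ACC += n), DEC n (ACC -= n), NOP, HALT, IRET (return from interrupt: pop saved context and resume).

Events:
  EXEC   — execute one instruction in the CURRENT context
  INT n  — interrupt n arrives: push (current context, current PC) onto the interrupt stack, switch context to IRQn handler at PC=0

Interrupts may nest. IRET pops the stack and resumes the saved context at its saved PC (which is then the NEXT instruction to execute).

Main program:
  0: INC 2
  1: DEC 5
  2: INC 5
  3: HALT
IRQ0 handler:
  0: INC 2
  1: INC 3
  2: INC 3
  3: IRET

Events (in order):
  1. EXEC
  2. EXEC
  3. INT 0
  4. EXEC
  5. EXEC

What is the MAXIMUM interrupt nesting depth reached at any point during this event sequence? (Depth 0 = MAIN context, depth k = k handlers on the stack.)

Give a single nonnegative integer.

Answer: 1

Derivation:
Event 1 (EXEC): [MAIN] PC=0: INC 2 -> ACC=2 [depth=0]
Event 2 (EXEC): [MAIN] PC=1: DEC 5 -> ACC=-3 [depth=0]
Event 3 (INT 0): INT 0 arrives: push (MAIN, PC=2), enter IRQ0 at PC=0 (depth now 1) [depth=1]
Event 4 (EXEC): [IRQ0] PC=0: INC 2 -> ACC=-1 [depth=1]
Event 5 (EXEC): [IRQ0] PC=1: INC 3 -> ACC=2 [depth=1]
Max depth observed: 1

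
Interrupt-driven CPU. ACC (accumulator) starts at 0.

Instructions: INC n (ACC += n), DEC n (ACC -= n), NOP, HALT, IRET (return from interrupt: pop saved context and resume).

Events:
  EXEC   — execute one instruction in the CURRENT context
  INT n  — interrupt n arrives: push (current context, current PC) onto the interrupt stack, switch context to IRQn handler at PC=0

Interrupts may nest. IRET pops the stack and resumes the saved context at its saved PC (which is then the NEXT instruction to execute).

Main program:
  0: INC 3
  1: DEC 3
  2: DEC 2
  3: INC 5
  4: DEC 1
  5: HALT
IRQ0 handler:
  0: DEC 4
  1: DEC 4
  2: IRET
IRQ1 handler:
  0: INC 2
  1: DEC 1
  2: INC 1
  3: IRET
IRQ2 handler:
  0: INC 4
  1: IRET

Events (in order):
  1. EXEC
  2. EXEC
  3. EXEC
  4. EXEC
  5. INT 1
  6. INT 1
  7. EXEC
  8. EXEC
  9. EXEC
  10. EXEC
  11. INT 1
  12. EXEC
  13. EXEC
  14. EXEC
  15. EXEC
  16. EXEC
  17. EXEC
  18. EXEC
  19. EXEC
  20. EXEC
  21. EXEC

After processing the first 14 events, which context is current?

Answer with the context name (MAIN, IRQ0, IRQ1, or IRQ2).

Answer: IRQ1

Derivation:
Event 1 (EXEC): [MAIN] PC=0: INC 3 -> ACC=3
Event 2 (EXEC): [MAIN] PC=1: DEC 3 -> ACC=0
Event 3 (EXEC): [MAIN] PC=2: DEC 2 -> ACC=-2
Event 4 (EXEC): [MAIN] PC=3: INC 5 -> ACC=3
Event 5 (INT 1): INT 1 arrives: push (MAIN, PC=4), enter IRQ1 at PC=0 (depth now 1)
Event 6 (INT 1): INT 1 arrives: push (IRQ1, PC=0), enter IRQ1 at PC=0 (depth now 2)
Event 7 (EXEC): [IRQ1] PC=0: INC 2 -> ACC=5
Event 8 (EXEC): [IRQ1] PC=1: DEC 1 -> ACC=4
Event 9 (EXEC): [IRQ1] PC=2: INC 1 -> ACC=5
Event 10 (EXEC): [IRQ1] PC=3: IRET -> resume IRQ1 at PC=0 (depth now 1)
Event 11 (INT 1): INT 1 arrives: push (IRQ1, PC=0), enter IRQ1 at PC=0 (depth now 2)
Event 12 (EXEC): [IRQ1] PC=0: INC 2 -> ACC=7
Event 13 (EXEC): [IRQ1] PC=1: DEC 1 -> ACC=6
Event 14 (EXEC): [IRQ1] PC=2: INC 1 -> ACC=7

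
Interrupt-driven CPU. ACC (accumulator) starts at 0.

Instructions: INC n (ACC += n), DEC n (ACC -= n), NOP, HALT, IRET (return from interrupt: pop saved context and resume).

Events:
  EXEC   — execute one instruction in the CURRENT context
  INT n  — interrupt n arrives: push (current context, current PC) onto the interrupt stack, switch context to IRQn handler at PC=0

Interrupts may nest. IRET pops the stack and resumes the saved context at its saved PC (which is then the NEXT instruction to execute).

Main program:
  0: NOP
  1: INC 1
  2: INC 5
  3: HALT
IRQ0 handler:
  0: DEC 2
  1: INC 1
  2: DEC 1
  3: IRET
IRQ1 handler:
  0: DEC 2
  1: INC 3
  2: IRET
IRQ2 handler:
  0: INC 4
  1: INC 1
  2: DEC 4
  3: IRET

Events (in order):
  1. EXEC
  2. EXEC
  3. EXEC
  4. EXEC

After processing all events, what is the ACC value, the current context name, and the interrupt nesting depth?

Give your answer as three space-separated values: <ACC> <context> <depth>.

Answer: 6 MAIN 0

Derivation:
Event 1 (EXEC): [MAIN] PC=0: NOP
Event 2 (EXEC): [MAIN] PC=1: INC 1 -> ACC=1
Event 3 (EXEC): [MAIN] PC=2: INC 5 -> ACC=6
Event 4 (EXEC): [MAIN] PC=3: HALT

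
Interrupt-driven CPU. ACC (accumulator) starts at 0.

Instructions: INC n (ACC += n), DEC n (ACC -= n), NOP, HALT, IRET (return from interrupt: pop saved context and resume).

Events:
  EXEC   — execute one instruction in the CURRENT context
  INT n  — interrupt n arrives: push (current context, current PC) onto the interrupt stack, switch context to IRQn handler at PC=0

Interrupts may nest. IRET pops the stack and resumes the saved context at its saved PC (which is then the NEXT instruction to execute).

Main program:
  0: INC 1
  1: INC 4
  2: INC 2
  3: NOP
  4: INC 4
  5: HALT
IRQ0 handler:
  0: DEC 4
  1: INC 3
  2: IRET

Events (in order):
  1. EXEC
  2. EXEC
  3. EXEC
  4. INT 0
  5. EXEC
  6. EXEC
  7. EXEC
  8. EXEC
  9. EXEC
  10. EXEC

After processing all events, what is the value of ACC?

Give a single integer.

Event 1 (EXEC): [MAIN] PC=0: INC 1 -> ACC=1
Event 2 (EXEC): [MAIN] PC=1: INC 4 -> ACC=5
Event 3 (EXEC): [MAIN] PC=2: INC 2 -> ACC=7
Event 4 (INT 0): INT 0 arrives: push (MAIN, PC=3), enter IRQ0 at PC=0 (depth now 1)
Event 5 (EXEC): [IRQ0] PC=0: DEC 4 -> ACC=3
Event 6 (EXEC): [IRQ0] PC=1: INC 3 -> ACC=6
Event 7 (EXEC): [IRQ0] PC=2: IRET -> resume MAIN at PC=3 (depth now 0)
Event 8 (EXEC): [MAIN] PC=3: NOP
Event 9 (EXEC): [MAIN] PC=4: INC 4 -> ACC=10
Event 10 (EXEC): [MAIN] PC=5: HALT

Answer: 10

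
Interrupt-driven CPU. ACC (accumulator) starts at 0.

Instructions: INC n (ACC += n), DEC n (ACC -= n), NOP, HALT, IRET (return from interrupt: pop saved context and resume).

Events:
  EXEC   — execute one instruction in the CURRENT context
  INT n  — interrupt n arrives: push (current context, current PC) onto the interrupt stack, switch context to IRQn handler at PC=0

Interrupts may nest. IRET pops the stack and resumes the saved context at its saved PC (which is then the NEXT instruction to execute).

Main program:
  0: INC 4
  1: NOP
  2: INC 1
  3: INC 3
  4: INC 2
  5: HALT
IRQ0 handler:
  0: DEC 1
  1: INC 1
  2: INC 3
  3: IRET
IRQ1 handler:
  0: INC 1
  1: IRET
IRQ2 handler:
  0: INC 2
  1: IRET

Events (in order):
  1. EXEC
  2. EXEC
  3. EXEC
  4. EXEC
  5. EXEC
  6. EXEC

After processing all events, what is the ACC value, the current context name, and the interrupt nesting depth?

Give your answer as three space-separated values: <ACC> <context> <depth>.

Answer: 10 MAIN 0

Derivation:
Event 1 (EXEC): [MAIN] PC=0: INC 4 -> ACC=4
Event 2 (EXEC): [MAIN] PC=1: NOP
Event 3 (EXEC): [MAIN] PC=2: INC 1 -> ACC=5
Event 4 (EXEC): [MAIN] PC=3: INC 3 -> ACC=8
Event 5 (EXEC): [MAIN] PC=4: INC 2 -> ACC=10
Event 6 (EXEC): [MAIN] PC=5: HALT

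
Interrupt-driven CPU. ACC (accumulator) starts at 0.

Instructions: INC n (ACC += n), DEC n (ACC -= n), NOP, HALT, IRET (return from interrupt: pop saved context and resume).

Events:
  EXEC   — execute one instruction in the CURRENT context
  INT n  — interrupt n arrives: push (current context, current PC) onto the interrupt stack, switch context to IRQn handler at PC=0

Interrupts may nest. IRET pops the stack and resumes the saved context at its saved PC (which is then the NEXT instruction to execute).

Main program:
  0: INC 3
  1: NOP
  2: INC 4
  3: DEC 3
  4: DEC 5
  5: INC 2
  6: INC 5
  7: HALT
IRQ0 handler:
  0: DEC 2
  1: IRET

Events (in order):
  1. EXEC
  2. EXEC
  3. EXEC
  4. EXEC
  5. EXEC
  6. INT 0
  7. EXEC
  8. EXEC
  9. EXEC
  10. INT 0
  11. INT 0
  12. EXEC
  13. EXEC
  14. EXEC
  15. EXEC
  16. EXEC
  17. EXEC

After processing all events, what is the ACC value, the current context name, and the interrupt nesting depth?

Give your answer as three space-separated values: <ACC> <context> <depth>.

Answer: 0 MAIN 0

Derivation:
Event 1 (EXEC): [MAIN] PC=0: INC 3 -> ACC=3
Event 2 (EXEC): [MAIN] PC=1: NOP
Event 3 (EXEC): [MAIN] PC=2: INC 4 -> ACC=7
Event 4 (EXEC): [MAIN] PC=3: DEC 3 -> ACC=4
Event 5 (EXEC): [MAIN] PC=4: DEC 5 -> ACC=-1
Event 6 (INT 0): INT 0 arrives: push (MAIN, PC=5), enter IRQ0 at PC=0 (depth now 1)
Event 7 (EXEC): [IRQ0] PC=0: DEC 2 -> ACC=-3
Event 8 (EXEC): [IRQ0] PC=1: IRET -> resume MAIN at PC=5 (depth now 0)
Event 9 (EXEC): [MAIN] PC=5: INC 2 -> ACC=-1
Event 10 (INT 0): INT 0 arrives: push (MAIN, PC=6), enter IRQ0 at PC=0 (depth now 1)
Event 11 (INT 0): INT 0 arrives: push (IRQ0, PC=0), enter IRQ0 at PC=0 (depth now 2)
Event 12 (EXEC): [IRQ0] PC=0: DEC 2 -> ACC=-3
Event 13 (EXEC): [IRQ0] PC=1: IRET -> resume IRQ0 at PC=0 (depth now 1)
Event 14 (EXEC): [IRQ0] PC=0: DEC 2 -> ACC=-5
Event 15 (EXEC): [IRQ0] PC=1: IRET -> resume MAIN at PC=6 (depth now 0)
Event 16 (EXEC): [MAIN] PC=6: INC 5 -> ACC=0
Event 17 (EXEC): [MAIN] PC=7: HALT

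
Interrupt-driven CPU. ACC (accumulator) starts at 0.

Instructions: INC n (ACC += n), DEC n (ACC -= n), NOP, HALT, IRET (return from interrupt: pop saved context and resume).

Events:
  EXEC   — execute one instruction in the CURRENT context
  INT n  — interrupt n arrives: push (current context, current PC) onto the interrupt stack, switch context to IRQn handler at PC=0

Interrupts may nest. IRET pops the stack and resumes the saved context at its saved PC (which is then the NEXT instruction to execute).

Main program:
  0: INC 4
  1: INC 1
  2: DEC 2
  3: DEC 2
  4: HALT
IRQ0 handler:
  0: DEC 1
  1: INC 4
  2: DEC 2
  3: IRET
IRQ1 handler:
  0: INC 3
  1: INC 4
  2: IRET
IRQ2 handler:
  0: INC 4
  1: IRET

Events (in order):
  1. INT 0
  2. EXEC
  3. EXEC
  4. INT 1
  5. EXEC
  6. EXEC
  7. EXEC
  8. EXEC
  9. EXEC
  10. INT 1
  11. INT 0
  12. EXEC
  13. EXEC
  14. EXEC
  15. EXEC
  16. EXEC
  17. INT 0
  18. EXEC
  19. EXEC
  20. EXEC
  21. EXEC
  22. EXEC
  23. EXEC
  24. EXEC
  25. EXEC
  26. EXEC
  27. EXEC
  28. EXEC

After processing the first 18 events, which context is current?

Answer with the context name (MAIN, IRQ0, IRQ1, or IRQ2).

Answer: IRQ0

Derivation:
Event 1 (INT 0): INT 0 arrives: push (MAIN, PC=0), enter IRQ0 at PC=0 (depth now 1)
Event 2 (EXEC): [IRQ0] PC=0: DEC 1 -> ACC=-1
Event 3 (EXEC): [IRQ0] PC=1: INC 4 -> ACC=3
Event 4 (INT 1): INT 1 arrives: push (IRQ0, PC=2), enter IRQ1 at PC=0 (depth now 2)
Event 5 (EXEC): [IRQ1] PC=0: INC 3 -> ACC=6
Event 6 (EXEC): [IRQ1] PC=1: INC 4 -> ACC=10
Event 7 (EXEC): [IRQ1] PC=2: IRET -> resume IRQ0 at PC=2 (depth now 1)
Event 8 (EXEC): [IRQ0] PC=2: DEC 2 -> ACC=8
Event 9 (EXEC): [IRQ0] PC=3: IRET -> resume MAIN at PC=0 (depth now 0)
Event 10 (INT 1): INT 1 arrives: push (MAIN, PC=0), enter IRQ1 at PC=0 (depth now 1)
Event 11 (INT 0): INT 0 arrives: push (IRQ1, PC=0), enter IRQ0 at PC=0 (depth now 2)
Event 12 (EXEC): [IRQ0] PC=0: DEC 1 -> ACC=7
Event 13 (EXEC): [IRQ0] PC=1: INC 4 -> ACC=11
Event 14 (EXEC): [IRQ0] PC=2: DEC 2 -> ACC=9
Event 15 (EXEC): [IRQ0] PC=3: IRET -> resume IRQ1 at PC=0 (depth now 1)
Event 16 (EXEC): [IRQ1] PC=0: INC 3 -> ACC=12
Event 17 (INT 0): INT 0 arrives: push (IRQ1, PC=1), enter IRQ0 at PC=0 (depth now 2)
Event 18 (EXEC): [IRQ0] PC=0: DEC 1 -> ACC=11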